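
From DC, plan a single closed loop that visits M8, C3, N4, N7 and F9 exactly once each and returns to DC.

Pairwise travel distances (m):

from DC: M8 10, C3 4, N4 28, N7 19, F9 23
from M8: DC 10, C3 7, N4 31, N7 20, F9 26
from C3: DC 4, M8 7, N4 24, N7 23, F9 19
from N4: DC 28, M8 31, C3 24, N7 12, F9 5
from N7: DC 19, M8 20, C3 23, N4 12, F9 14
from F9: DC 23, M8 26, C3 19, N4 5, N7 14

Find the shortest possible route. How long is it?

There are 60 distinct closed tours to check (reversals are equivalent).
DC → M8 → C3 → N4 → N7 → F9 → DC: 10+7+24+12+14+23 = 90
DC → M8 → C3 → N4 → F9 → N7 → DC: 10+7+24+5+14+19 = 79
DC → M8 → C3 → N7 → N4 → F9 → DC: 10+7+23+12+5+23 = 80
DC → M8 → C3 → N7 → F9 → N4 → DC: 10+7+23+14+5+28 = 87
DC → M8 → C3 → F9 → N4 → N7 → DC: 10+7+19+5+12+19 = 72
DC → M8 → C3 → F9 → N7 → N4 → DC: 10+7+19+14+12+28 = 90
DC → M8 → N4 → C3 → N7 → F9 → DC: 10+31+24+23+14+23 = 125
DC → M8 → N4 → C3 → F9 → N7 → DC: 10+31+24+19+14+19 = 117
DC → M8 → N4 → N7 → C3 → F9 → DC: 10+31+12+23+19+23 = 118
DC → M8 → N4 → N7 → F9 → C3 → DC: 10+31+12+14+19+4 = 90
DC → M8 → N4 → F9 → C3 → N7 → DC: 10+31+5+19+23+19 = 107
DC → M8 → N4 → F9 → N7 → C3 → DC: 10+31+5+14+23+4 = 87
DC → M8 → N7 → C3 → N4 → F9 → DC: 10+20+23+24+5+23 = 105
DC → M8 → N7 → C3 → F9 → N4 → DC: 10+20+23+19+5+28 = 105
… (46 more)
DC → M8 → N7 → N4 → F9 → C3 → DC: 10+20+12+5+19+4 = 70  ← best
The minimum is 70.
One optimal route: DC → M8 → N7 → N4 → F9 → C3 → DC (or its reverse).

70 m — the shortest possible round trip.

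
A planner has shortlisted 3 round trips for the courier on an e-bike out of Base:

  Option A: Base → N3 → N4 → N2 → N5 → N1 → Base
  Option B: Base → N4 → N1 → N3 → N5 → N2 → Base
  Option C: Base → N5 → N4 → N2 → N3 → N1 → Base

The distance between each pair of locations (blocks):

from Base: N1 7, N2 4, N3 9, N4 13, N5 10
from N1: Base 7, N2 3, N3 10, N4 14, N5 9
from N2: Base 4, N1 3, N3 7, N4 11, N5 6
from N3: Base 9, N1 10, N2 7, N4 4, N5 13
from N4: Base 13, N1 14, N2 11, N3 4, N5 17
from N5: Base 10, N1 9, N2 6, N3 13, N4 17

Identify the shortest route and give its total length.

Shortest is Option A, total 46 blocks.

Option A: 9 + 4 + 11 + 6 + 9 + 7 = 46
Option B: 13 + 14 + 10 + 13 + 6 + 4 = 60
Option C: 10 + 17 + 11 + 7 + 10 + 7 = 62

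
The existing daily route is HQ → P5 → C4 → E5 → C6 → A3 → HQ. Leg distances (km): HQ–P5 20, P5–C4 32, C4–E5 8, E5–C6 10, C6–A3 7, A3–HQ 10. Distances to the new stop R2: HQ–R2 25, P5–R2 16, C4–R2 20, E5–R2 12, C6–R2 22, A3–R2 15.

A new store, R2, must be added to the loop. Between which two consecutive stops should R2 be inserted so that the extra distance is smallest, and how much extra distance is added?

Insertion cost between consecutive stops i–j is d(i,R2) + d(R2,j) − d(i,j):
  between HQ and P5: 25 + 16 − 20 = 21
  between P5 and C4: 16 + 20 − 32 = 4
  between C4 and E5: 20 + 12 − 8 = 24
  between E5 and C6: 12 + 22 − 10 = 24
  between C6 and A3: 22 + 15 − 7 = 30
  between A3 and HQ: 15 + 25 − 10 = 30
Cheapest insertion is between P5 and C4, adding 4.
New total = 87 + 4 = 91.

+4 km — insert R2 between P5 and C4.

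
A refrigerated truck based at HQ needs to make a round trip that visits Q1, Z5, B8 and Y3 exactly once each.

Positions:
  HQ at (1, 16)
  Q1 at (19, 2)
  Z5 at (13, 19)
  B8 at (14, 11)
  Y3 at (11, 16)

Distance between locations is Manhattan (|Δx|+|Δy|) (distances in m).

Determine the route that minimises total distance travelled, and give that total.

With 4 stops there are 4!/2 = 12 distinct round trips (a route and its reverse cost the same).
HQ - Q1 - Z5 - B8 - Y3 - HQ: 32+23+9+8+10 = 82
HQ - Q1 - Z5 - Y3 - B8 - HQ: 32+23+5+8+18 = 86
HQ - Q1 - B8 - Z5 - Y3 - HQ: 32+14+9+5+10 = 70
HQ - Q1 - B8 - Y3 - Z5 - HQ: 32+14+8+5+15 = 74
HQ - Q1 - Y3 - Z5 - B8 - HQ: 32+22+5+9+18 = 86
HQ - Q1 - Y3 - B8 - Z5 - HQ: 32+22+8+9+15 = 86
HQ - Z5 - Q1 - B8 - Y3 - HQ: 15+23+14+8+10 = 70
HQ - Z5 - Q1 - Y3 - B8 - HQ: 15+23+22+8+18 = 86
HQ - Z5 - B8 - Q1 - Y3 - HQ: 15+9+14+22+10 = 70
HQ - Z5 - Y3 - Q1 - B8 - HQ: 15+5+22+14+18 = 74
HQ - B8 - Q1 - Z5 - Y3 - HQ: 18+14+23+5+10 = 70
HQ - B8 - Z5 - Q1 - Y3 - HQ: 18+9+23+22+10 = 82
The minimum is 70.
One optimal route: HQ → Q1 → B8 → Z5 → Y3 → HQ (or its reverse).

70 m — the shortest possible round trip.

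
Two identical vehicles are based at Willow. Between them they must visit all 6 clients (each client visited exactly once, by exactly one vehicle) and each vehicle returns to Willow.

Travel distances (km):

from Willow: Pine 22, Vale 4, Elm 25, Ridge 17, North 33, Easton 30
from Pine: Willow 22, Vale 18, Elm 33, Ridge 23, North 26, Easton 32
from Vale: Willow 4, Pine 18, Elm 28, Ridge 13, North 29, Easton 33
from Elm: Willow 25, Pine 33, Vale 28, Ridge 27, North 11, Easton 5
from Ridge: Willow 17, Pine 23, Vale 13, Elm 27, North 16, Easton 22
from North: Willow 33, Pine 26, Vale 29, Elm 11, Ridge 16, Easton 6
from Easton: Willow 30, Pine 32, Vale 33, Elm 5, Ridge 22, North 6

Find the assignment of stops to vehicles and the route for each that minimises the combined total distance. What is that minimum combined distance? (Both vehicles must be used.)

Try each way of splitting the stops between the two vehicles (each non-empty) and, for each split, find the best tour for each vehicle:
  {Pine} + {Vale, Elm, Ridge, North, Easton}: 44 + 69 = 113
  {Vale} + {Pine, Elm, Ridge, North, Easton}: 8 + 97 = 105
  {Pine, Vale} + {Elm, Ridge, North, Easton}: 44 + 69 = 113
  {Elm} + {Pine, Vale, Ridge, North, Easton}: 50 + 93 = 143
  {Pine, Elm} + {Vale, Ridge, North, Easton}: 80 + 69 = 149
  {Vale, Elm} + {Pine, Ridge, North, Easton}: 57 + 93 = 150
  … (31 splits in total)
Best: vehicle 1 Willow → Vale → Willow = 8; vehicle 2 Willow → Pine → Ridge → North → Easton → Elm → Willow = 97; combined 105.

Minimum combined distance: 105 km.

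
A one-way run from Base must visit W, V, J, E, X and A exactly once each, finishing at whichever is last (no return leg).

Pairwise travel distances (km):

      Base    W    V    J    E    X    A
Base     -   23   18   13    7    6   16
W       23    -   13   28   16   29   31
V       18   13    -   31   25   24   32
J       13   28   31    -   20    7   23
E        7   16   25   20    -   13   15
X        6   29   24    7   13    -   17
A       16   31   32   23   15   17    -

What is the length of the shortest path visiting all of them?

Minimum one-way distance = 80 km.

There are 6! = 720 possible orderings.
Base → W → V → J → E → X → A: 23+13+31+20+13+17 = 117
Base → W → V → J → E → A → X: 23+13+31+20+15+17 = 119
Base → W → V → J → X → E → A: 23+13+31+7+13+15 = 102
Base → W → V → J → X → A → E: 23+13+31+7+17+15 = 106
Base → W → V → J → A → E → X: 23+13+31+23+15+13 = 118
Base → W → V → J → A → X → E: 23+13+31+23+17+13 = 120
Base → W → V → E → J → X → A: 23+13+25+20+7+17 = 105
Base → W → V → E → J → A → X: 23+13+25+20+23+17 = 121
… (712 more)
Base → X → J → A → E → W → V: 6+7+23+15+16+13 = 80  ← best
The minimum is 80.
One shortest path: Base → X → J → A → E → W → V.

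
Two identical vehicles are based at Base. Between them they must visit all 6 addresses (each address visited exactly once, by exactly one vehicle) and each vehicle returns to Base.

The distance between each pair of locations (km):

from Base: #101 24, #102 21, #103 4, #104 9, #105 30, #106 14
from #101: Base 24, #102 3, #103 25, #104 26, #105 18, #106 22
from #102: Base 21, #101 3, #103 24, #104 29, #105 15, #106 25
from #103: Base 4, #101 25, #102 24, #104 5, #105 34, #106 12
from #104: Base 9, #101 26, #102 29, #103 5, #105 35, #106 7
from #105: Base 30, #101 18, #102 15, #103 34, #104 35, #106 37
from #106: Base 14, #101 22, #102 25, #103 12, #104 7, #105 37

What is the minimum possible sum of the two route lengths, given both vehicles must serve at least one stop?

94 km — the smallest possible combined total.

Try each way of splitting the stops between the two vehicles (each non-empty) and, for each split, find the best tour for each vehicle:
  {#101} + {#102, #103, #104, #105, #106}: 48 + 86 = 134
  {#102} + {#101, #103, #104, #105, #106}: 42 + 86 = 128
  {#101, #102} + {#103, #104, #105, #106}: 48 + 83 = 131
  {#103} + {#101, #102, #104, #105, #106}: 8 + 86 = 94
  {#101, #103} + {#102, #104, #105, #106}: 53 + 86 = 139
  {#102, #103} + {#101, #104, #105, #106}: 49 + 86 = 135
  … (31 splits in total)
Best: vehicle 1 Base → #103 → Base = 8; vehicle 2 Base → #104 → #106 → #101 → #102 → #105 → Base = 86; combined 94.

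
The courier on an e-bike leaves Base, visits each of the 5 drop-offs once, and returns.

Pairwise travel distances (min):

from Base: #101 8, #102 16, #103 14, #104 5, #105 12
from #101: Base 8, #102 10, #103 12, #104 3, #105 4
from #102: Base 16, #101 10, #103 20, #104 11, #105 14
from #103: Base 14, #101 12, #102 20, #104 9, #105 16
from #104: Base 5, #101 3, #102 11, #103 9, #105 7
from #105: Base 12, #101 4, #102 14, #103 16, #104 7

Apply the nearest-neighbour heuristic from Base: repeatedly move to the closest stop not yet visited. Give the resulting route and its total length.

Base → [#104:5 / #101:8 / #105:12 / #103:14 / #102:16] → #104 (5)
#104 → [#101:3 / #105:7 / #103:9 / #102:11] → #101 (3)
#101 → [#105:4 / #102:10 / #103:12] → #105 (4)
#105 → [#102:14 / #103:16] → #102 (14)
#102 → [#103:20] → #103 (20)
Return #103→Base: 14.
Total = 5 + 3 + 4 + 14 + 20 + 14 = 60.

60 min along Base → #104 → #101 → #105 → #102 → #103 → Base.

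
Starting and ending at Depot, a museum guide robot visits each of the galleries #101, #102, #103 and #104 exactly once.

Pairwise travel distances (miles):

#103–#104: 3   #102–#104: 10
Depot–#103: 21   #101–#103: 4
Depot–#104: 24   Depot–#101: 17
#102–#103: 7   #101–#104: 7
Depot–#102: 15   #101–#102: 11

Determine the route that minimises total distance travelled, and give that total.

49 miles — the shortest possible round trip.

There are 12 distinct closed tours to check (reversals are equivalent).
Depot-#101-#102-#103-#104-Depot: 17+11+7+3+24 = 62
Depot-#101-#102-#104-#103-Depot: 17+11+10+3+21 = 62
Depot-#101-#103-#102-#104-Depot: 17+4+7+10+24 = 62
Depot-#101-#103-#104-#102-Depot: 17+4+3+10+15 = 49
Depot-#101-#104-#102-#103-Depot: 17+7+10+7+21 = 62
Depot-#101-#104-#103-#102-Depot: 17+7+3+7+15 = 49
Depot-#102-#101-#103-#104-Depot: 15+11+4+3+24 = 57
Depot-#102-#101-#104-#103-Depot: 15+11+7+3+21 = 57
Depot-#102-#103-#101-#104-Depot: 15+7+4+7+24 = 57
Depot-#102-#104-#101-#103-Depot: 15+10+7+4+21 = 57
Depot-#103-#101-#102-#104-Depot: 21+4+11+10+24 = 70
Depot-#103-#102-#101-#104-Depot: 21+7+11+7+24 = 70
The minimum is 49.
One optimal route: Depot → #101 → #103 → #104 → #102 → Depot (or its reverse).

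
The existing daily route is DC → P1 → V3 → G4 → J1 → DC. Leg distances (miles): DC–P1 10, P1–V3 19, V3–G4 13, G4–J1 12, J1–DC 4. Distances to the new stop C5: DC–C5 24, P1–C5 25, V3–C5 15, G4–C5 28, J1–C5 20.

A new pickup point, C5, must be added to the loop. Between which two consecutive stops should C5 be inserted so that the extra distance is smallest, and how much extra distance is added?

Insertion cost between consecutive stops i–j is d(i,C5) + d(C5,j) − d(i,j):
  between DC and P1: 24 + 25 − 10 = 39
  between P1 and V3: 25 + 15 − 19 = 21
  between V3 and G4: 15 + 28 − 13 = 30
  between G4 and J1: 28 + 20 − 12 = 36
  between J1 and DC: 20 + 24 − 4 = 40
Cheapest insertion is between P1 and V3, adding 21.
New total = 58 + 21 = 79.

+21 miles — insert C5 between P1 and V3.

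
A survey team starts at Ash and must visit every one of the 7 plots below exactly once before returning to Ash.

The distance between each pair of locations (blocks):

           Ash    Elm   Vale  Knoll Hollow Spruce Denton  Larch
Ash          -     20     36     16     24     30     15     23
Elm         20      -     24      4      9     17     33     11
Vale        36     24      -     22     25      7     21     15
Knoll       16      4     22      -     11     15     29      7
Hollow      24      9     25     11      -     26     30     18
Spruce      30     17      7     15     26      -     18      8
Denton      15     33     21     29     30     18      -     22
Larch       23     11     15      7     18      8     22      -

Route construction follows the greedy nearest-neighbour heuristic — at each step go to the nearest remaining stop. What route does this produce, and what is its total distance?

From Ash: distances to unvisited — Denton=15, Knoll=16, Elm=20, Larch=23, Hollow=24, Spruce=30, Vale=36. Nearest is Denton (15).
From Denton: distances to unvisited — Spruce=18, Vale=21, Larch=22, Knoll=29, Hollow=30, Elm=33. Nearest is Spruce (18).
From Spruce: distances to unvisited — Vale=7, Larch=8, Knoll=15, Elm=17, Hollow=26. Nearest is Vale (7).
From Vale: distances to unvisited — Larch=15, Knoll=22, Elm=24, Hollow=25. Nearest is Larch (15).
From Larch: distances to unvisited — Knoll=7, Elm=11, Hollow=18. Nearest is Knoll (7).
From Knoll: distances to unvisited — Elm=4, Hollow=11. Nearest is Elm (4).
From Elm: distances to unvisited — Hollow=9. Nearest is Hollow (9).
Return Hollow→Ash: 24.
Total = 15 + 18 + 7 + 15 + 7 + 4 + 9 + 24 = 99.

99 blocks along Ash → Denton → Spruce → Vale → Larch → Knoll → Elm → Hollow → Ash.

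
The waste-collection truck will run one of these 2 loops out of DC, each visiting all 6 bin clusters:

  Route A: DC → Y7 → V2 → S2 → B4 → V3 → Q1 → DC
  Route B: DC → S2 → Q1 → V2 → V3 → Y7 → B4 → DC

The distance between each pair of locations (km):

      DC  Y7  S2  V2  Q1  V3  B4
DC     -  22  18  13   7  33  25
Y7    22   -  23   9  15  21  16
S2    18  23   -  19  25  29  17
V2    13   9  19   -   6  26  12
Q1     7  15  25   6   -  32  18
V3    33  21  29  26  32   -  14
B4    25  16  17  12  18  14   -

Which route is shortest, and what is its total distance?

120 km — Route A is the shortest.

Route A: 22 + 9 + 19 + 17 + 14 + 32 + 7 = 120
Route B: 18 + 25 + 6 + 26 + 21 + 16 + 25 = 137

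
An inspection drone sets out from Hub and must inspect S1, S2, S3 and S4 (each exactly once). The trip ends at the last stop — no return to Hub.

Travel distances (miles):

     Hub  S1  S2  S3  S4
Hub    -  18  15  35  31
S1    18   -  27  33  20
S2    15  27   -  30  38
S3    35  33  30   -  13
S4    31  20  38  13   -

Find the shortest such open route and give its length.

Shortest open route: 75 miles.

There are 4! = 24 possible orderings.
Hub→S1→S2→S3→S4: 18+27+30+13 = 88
Hub→S1→S2→S4→S3: 18+27+38+13 = 96
Hub→S1→S3→S2→S4: 18+33+30+38 = 119
Hub→S1→S3→S4→S2: 18+33+13+38 = 102
Hub→S1→S4→S2→S3: 18+20+38+30 = 106
Hub→S1→S4→S3→S2: 18+20+13+30 = 81
Hub→S2→S1→S3→S4: 15+27+33+13 = 88
Hub→S2→S1→S4→S3: 15+27+20+13 = 75
Hub→S2→S3→S1→S4: 15+30+33+20 = 98
Hub→S2→S3→S4→S1: 15+30+13+20 = 78
Hub→S2→S4→S1→S3: 15+38+20+33 = 106
Hub→S2→S4→S3→S1: 15+38+13+33 = 99
Hub→S3→S1→S2→S4: 35+33+27+38 = 133
Hub→S3→S1→S4→S2: 35+33+20+38 = 126
… (10 more)
The minimum is 75.
One shortest path: Hub → S2 → S1 → S4 → S3.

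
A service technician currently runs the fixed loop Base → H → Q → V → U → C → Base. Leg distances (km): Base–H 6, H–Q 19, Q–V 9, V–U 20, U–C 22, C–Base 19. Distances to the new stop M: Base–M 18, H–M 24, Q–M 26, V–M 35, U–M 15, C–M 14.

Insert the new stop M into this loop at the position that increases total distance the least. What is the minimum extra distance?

Insertion cost between consecutive stops i–j is d(i,M) + d(M,j) − d(i,j):
  between Base and H: 18 + 24 − 6 = 36
  between H and Q: 24 + 26 − 19 = 31
  between Q and V: 26 + 35 − 9 = 52
  between V and U: 35 + 15 − 20 = 30
  between U and C: 15 + 14 − 22 = 7
  between C and Base: 14 + 18 − 19 = 13
Cheapest insertion is between U and C, adding 7.
New total = 95 + 7 = 102.

Adding 7 km by placing M on the U–C leg.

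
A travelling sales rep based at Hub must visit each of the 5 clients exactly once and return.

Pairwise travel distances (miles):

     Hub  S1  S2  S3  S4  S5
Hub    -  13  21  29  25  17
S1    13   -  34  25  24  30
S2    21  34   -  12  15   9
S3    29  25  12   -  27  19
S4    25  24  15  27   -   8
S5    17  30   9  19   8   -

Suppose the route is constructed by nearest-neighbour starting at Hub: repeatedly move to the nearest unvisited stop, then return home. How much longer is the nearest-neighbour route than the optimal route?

Excess over optimum: 5 miles.

From Hub: S1=13, S5=17, S2=21, S4=25, S3=29 → choose S1 (13).
From S1: S4=24, S3=25, S5=30, S2=34 → choose S4 (24).
From S4: S5=8, S2=15, S3=27 → choose S5 (8).
From S5: S2=9, S3=19 → choose S2 (9).
From S2: S3=12 → choose S3 (12).
NN route Hub → S1 → S4 → S5 → S2 → S3 → Hub costs 95.
Optimal: Hub → S1 → S3 → S2 → S4 → S5 → Hub costs 90 (by enumerating all 60 distinct tours).
Excess = 95 − 90 = 5.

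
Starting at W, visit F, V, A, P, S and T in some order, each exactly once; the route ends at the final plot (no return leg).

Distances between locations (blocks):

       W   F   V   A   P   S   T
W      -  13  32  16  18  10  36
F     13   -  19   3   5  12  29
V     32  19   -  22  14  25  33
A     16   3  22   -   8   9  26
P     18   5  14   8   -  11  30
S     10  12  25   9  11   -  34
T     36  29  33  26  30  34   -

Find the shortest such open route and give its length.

Minimum one-way distance = 74 blocks.

There are 6! = 720 possible orderings.
W→F→V→A→P→S→T: 13+19+22+8+11+34 = 107
W→F→V→A→P→T→S: 13+19+22+8+30+34 = 126
W→F→V→A→S→P→T: 13+19+22+9+11+30 = 104
W→F→V→A→S→T→P: 13+19+22+9+34+30 = 127
W→F→V→A→T→P→S: 13+19+22+26+30+11 = 121
W→F→V→A→T→S→P: 13+19+22+26+34+11 = 125
W→F→V→P→A→S→T: 13+19+14+8+9+34 = 97
W→F→V→P→A→T→S: 13+19+14+8+26+34 = 114
… (712 more)
W→S→A→F→P→V→T: 10+9+3+5+14+33 = 74  ← best
The minimum is 74.
One shortest path: W → S → A → F → P → V → T.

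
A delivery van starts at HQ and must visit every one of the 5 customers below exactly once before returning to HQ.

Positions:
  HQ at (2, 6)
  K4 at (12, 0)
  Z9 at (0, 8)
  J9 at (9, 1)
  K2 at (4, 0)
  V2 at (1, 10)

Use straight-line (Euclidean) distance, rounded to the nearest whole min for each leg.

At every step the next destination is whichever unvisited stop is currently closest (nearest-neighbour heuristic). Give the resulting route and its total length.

From HQ: distances to unvisited — Z9=3, V2=4, K2=6, J9=9, K4=12. Nearest is Z9 (3).
From Z9: distances to unvisited — V2=2, K2=9, J9=11, K4=14. Nearest is V2 (2).
From V2: distances to unvisited — K2=10, J9=12, K4=15. Nearest is K2 (10).
From K2: distances to unvisited — J9=5, K4=8. Nearest is J9 (5).
From J9: distances to unvisited — K4=3. Nearest is K4 (3).
Return K4→HQ: 12.
Total = 3 + 2 + 10 + 5 + 3 + 12 = 35.

35 min along HQ → Z9 → V2 → K2 → J9 → K4 → HQ.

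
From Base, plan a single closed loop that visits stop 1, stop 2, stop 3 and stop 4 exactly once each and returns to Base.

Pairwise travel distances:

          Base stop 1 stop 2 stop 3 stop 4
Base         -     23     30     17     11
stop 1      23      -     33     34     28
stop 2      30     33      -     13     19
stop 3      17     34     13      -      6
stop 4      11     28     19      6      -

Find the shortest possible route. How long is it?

Shortest round trip = 86.

With 4 stops there are 4!/2 = 12 distinct round trips (a route and its reverse cost the same).
Base→stop 1→stop 2→stop 3→stop 4→Base: 23+33+13+6+11 = 86
Base→stop 1→stop 2→stop 4→stop 3→Base: 23+33+19+6+17 = 98
Base→stop 1→stop 3→stop 2→stop 4→Base: 23+34+13+19+11 = 100
Base→stop 1→stop 3→stop 4→stop 2→Base: 23+34+6+19+30 = 112
Base→stop 1→stop 4→stop 2→stop 3→Base: 23+28+19+13+17 = 100
Base→stop 1→stop 4→stop 3→stop 2→Base: 23+28+6+13+30 = 100
Base→stop 2→stop 1→stop 3→stop 4→Base: 30+33+34+6+11 = 114
Base→stop 2→stop 1→stop 4→stop 3→Base: 30+33+28+6+17 = 114
Base→stop 2→stop 3→stop 1→stop 4→Base: 30+13+34+28+11 = 116
Base→stop 2→stop 4→stop 1→stop 3→Base: 30+19+28+34+17 = 128
Base→stop 3→stop 1→stop 2→stop 4→Base: 17+34+33+19+11 = 114
Base→stop 3→stop 2→stop 1→stop 4→Base: 17+13+33+28+11 = 102
The minimum is 86.
One optimal route: Base → stop 1 → stop 2 → stop 3 → stop 4 → Base (or its reverse).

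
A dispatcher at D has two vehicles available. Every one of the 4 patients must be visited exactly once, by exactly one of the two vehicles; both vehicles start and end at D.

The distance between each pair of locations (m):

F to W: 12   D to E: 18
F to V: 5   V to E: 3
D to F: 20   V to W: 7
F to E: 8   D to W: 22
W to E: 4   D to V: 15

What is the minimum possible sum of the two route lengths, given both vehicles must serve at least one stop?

There are 2^3 − 1 = 7 ways to divide the 4 stops into two non-empty groups. For each, the best each vehicle can do is its own shortest tour through its group:
  {F} + {V, W, E}: 40 + 44 = 84
  {V} + {F, W, E}: 30 + 54 = 84
  {F, V} + {W, E}: 40 + 44 = 84
  {W} + {F, V, E}: 44 + 46 = 90
  {F, W} + {V, E}: 54 + 36 = 90
  {V, W} + {F, E}: 44 + 46 = 90
  … (7 splits in total)
Best: vehicle 1 D → F → D = 40; vehicle 2 D → V → W → E → D = 44; combined 84.

Minimum combined distance: 84 m.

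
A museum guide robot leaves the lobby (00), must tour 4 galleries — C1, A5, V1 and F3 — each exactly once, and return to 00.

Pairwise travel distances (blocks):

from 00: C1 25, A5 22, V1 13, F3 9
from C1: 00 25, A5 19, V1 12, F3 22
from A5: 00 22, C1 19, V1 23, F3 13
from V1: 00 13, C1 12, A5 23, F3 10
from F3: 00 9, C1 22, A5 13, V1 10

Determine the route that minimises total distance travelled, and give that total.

With 4 stops there are 4!/2 = 12 distinct round trips (a route and its reverse cost the same).
00-C1-A5-V1-F3-00: 25+19+23+10+9 = 86
00-C1-A5-F3-V1-00: 25+19+13+10+13 = 80
00-C1-V1-A5-F3-00: 25+12+23+13+9 = 82
00-C1-V1-F3-A5-00: 25+12+10+13+22 = 82
00-C1-F3-A5-V1-00: 25+22+13+23+13 = 96
00-C1-F3-V1-A5-00: 25+22+10+23+22 = 102
00-A5-C1-V1-F3-00: 22+19+12+10+9 = 72
00-A5-C1-F3-V1-00: 22+19+22+10+13 = 86
00-A5-V1-C1-F3-00: 22+23+12+22+9 = 88
00-A5-F3-C1-V1-00: 22+13+22+12+13 = 82
00-V1-C1-A5-F3-00: 13+12+19+13+9 = 66
00-V1-A5-C1-F3-00: 13+23+19+22+9 = 86
The minimum is 66.
One optimal route: 00 → V1 → C1 → A5 → F3 → 00 (or its reverse).

Minimum total distance: 66 blocks.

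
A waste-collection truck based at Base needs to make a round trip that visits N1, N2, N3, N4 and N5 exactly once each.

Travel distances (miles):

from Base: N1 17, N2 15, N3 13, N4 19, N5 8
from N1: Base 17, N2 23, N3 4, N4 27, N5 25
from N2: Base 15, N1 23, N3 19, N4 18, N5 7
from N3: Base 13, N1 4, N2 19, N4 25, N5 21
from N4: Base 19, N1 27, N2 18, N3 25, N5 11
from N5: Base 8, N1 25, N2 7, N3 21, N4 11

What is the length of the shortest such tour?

With 5 stops there are 5!/2 = 60 distinct round trips (a route and its reverse cost the same).
Base → N1 → N2 → N3 → N4 → N5 → Base: 17+23+19+25+11+8 = 103
Base → N1 → N2 → N3 → N5 → N4 → Base: 17+23+19+21+11+19 = 110
Base → N1 → N2 → N4 → N3 → N5 → Base: 17+23+18+25+21+8 = 112
Base → N1 → N2 → N4 → N5 → N3 → Base: 17+23+18+11+21+13 = 103
Base → N1 → N2 → N5 → N3 → N4 → Base: 17+23+7+21+25+19 = 112
Base → N1 → N2 → N5 → N4 → N3 → Base: 17+23+7+11+25+13 = 96
Base → N1 → N3 → N2 → N4 → N5 → Base: 17+4+19+18+11+8 = 77
Base → N1 → N3 → N2 → N5 → N4 → Base: 17+4+19+7+11+19 = 77
Base → N1 → N3 → N4 → N2 → N5 → Base: 17+4+25+18+7+8 = 79
Base → N1 → N3 → N4 → N5 → N2 → Base: 17+4+25+11+7+15 = 79
Base → N1 → N3 → N5 → N2 → N4 → Base: 17+4+21+7+18+19 = 86
Base → N1 → N3 → N5 → N4 → N2 → Base: 17+4+21+11+18+15 = 86
Base → N1 → N4 → N2 → N3 → N5 → Base: 17+27+18+19+21+8 = 110
Base → N1 → N4 → N2 → N5 → N3 → Base: 17+27+18+7+21+13 = 103
… (46 more)
The minimum is 77.
One optimal route: Base → N1 → N3 → N2 → N4 → N5 → Base (or its reverse).

Minimum total distance: 77 miles.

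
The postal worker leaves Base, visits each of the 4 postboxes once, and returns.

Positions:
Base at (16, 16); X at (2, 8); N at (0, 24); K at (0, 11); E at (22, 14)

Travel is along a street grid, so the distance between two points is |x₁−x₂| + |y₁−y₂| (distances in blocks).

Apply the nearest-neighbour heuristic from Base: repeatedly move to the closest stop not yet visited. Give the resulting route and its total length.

At Base the remaining stops are E 8, K 21, X 22, N 24; go to E.
At E the remaining stops are K 25, X 26, N 32; go to K.
At K the remaining stops are X 5, N 13; go to X.
At X the remaining stops are N 18; go to N.
Return N→Base: 24.
Total = 8 + 25 + 5 + 18 + 24 = 80.

Nearest-neighbour total = 80 blocks; route Base → E → K → X → N → Base.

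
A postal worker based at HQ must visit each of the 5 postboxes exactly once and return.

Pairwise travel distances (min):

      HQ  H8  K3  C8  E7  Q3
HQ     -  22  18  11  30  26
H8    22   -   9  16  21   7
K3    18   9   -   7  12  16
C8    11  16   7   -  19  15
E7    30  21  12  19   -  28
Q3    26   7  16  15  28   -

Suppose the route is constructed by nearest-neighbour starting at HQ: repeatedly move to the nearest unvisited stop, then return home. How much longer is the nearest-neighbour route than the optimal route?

HQ: C8=11, K3=18, H8=22, Q3=26, E7=30 ⇒ C8
C8: K3=7, Q3=15, H8=16, E7=19 ⇒ K3
K3: H8=9, E7=12, Q3=16 ⇒ H8
H8: Q3=7, E7=21 ⇒ Q3
Q3: E7=28 ⇒ E7
NN route HQ → C8 → K3 → H8 → Q3 → E7 → HQ costs 92.
Optimal: HQ → K3 → E7 → H8 → Q3 → C8 → HQ costs 84 (by enumerating all 60 distinct tours).
Excess = 92 − 84 = 8.

Excess over optimum: 8 min.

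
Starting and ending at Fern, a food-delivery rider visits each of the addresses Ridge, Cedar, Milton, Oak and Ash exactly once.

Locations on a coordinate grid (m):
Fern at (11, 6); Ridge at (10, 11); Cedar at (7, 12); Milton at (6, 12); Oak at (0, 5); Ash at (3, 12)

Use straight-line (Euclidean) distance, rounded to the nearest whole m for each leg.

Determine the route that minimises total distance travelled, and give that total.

Shortest round trip = 31 m.

With 5 stops there are 5!/2 = 60 distinct round trips (a route and its reverse cost the same).
Fern→Ridge→Cedar→Milton→Oak→Ash→Fern: 5+3+1+9+8+10 = 36
Fern→Ridge→Cedar→Milton→Ash→Oak→Fern: 5+3+1+3+8+11 = 31
Fern→Ridge→Cedar→Oak→Milton→Ash→Fern: 5+3+10+9+3+10 = 40
Fern→Ridge→Cedar→Oak→Ash→Milton→Fern: 5+3+10+8+3+8 = 37
Fern→Ridge→Cedar→Ash→Milton→Oak→Fern: 5+3+4+3+9+11 = 35
Fern→Ridge→Cedar→Ash→Oak→Milton→Fern: 5+3+4+8+9+8 = 37
Fern→Ridge→Milton→Cedar→Oak→Ash→Fern: 5+4+1+10+8+10 = 38
Fern→Ridge→Milton→Cedar→Ash→Oak→Fern: 5+4+1+4+8+11 = 33
Fern→Ridge→Milton→Oak→Cedar→Ash→Fern: 5+4+9+10+4+10 = 42
Fern→Ridge→Milton→Oak→Ash→Cedar→Fern: 5+4+9+8+4+7 = 37
Fern→Ridge→Milton→Ash→Cedar→Oak→Fern: 5+4+3+4+10+11 = 37
Fern→Ridge→Milton→Ash→Oak→Cedar→Fern: 5+4+3+8+10+7 = 37
Fern→Ridge→Oak→Cedar→Milton→Ash→Fern: 5+12+10+1+3+10 = 41
Fern→Ridge→Oak→Cedar→Ash→Milton→Fern: 5+12+10+4+3+8 = 42
… (46 more)
The minimum is 31.
One optimal route: Fern → Ridge → Cedar → Milton → Ash → Oak → Fern (or its reverse).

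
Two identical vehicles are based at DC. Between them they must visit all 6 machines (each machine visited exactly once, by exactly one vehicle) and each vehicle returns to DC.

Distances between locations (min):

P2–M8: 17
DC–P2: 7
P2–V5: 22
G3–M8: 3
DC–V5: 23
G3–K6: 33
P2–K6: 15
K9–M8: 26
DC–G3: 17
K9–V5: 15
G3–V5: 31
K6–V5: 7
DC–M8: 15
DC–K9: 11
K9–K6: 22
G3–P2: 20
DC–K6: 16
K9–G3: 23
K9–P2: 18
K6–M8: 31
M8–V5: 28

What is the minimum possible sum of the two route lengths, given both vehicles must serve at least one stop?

There are 2^5 − 1 = 31 ways to divide the 6 stops into two non-empty groups. For each, the best each vehicle can do is its own shortest tour through its group:
  {K9} + {G3, P2, K6, M8, V5}: 22 + 77 = 99
  {G3} + {K9, P2, K6, M8, V5}: 34 + 80 = 114
  {K9, G3} + {P2, K6, M8, V5}: 51 + 72 = 123
  {P2} + {K9, G3, K6, M8, V5}: 14 + 79 = 93
  {K9, P2} + {G3, K6, M8, V5}: 36 + 71 = 107
  {G3, P2} + {K9, K6, M8, V5}: 44 + 79 = 123
  … (31 splits in total)
  {G3, M8} + {K9, P2, K6, V5}: 35 + 55 = 90  ← best
Best: vehicle 1 DC → G3 → M8 → DC = 35; vehicle 2 DC → K9 → V5 → K6 → P2 → DC = 55; combined 90.

Minimum combined distance: 90 min.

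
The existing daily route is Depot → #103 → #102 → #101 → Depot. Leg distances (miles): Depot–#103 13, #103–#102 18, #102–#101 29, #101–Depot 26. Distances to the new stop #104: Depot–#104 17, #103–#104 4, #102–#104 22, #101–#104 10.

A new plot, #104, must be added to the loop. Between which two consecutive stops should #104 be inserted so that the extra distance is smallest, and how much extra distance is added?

Adding 1 miles by placing #104 on the #101–Depot leg.

Insertion cost between consecutive stops i–j is d(i,#104) + d(#104,j) − d(i,j):
  between Depot and #103: 17 + 4 − 13 = 8
  between #103 and #102: 4 + 22 − 18 = 8
  between #102 and #101: 22 + 10 − 29 = 3
  between #101 and Depot: 10 + 17 − 26 = 1
Cheapest insertion is between #101 and Depot, adding 1.
New total = 86 + 1 = 87.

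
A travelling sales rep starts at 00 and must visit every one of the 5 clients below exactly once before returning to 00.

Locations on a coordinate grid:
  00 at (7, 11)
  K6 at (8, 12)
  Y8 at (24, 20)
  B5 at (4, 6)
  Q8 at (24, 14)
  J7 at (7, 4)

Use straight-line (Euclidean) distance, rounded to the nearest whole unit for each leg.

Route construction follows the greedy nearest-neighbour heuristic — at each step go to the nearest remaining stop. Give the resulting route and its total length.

57 along 00 → K6 → B5 → J7 → Q8 → Y8 → 00.

From 00: distances to unvisited — K6=1, B5=6, J7=7, Q8=17, Y8=19. Nearest is K6 (1).
From K6: distances to unvisited — B5=7, J7=8, Q8=16, Y8=18. Nearest is B5 (7).
From B5: distances to unvisited — J7=4, Q8=22, Y8=24. Nearest is J7 (4).
From J7: distances to unvisited — Q8=20, Y8=23. Nearest is Q8 (20).
From Q8: distances to unvisited — Y8=6. Nearest is Y8 (6).
Return Y8→00: 19.
Total = 1 + 7 + 4 + 20 + 6 + 19 = 57.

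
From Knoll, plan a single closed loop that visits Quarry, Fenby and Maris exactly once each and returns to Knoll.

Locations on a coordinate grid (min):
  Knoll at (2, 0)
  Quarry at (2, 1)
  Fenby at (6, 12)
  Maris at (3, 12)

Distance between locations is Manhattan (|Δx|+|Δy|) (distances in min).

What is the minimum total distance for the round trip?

Knoll → Quarry → Fenby → Maris → Knoll: 1+15+3+13 = 32
Knoll → Quarry → Maris → Fenby → Knoll: 1+12+3+16 = 32
Knoll → Fenby → Quarry → Maris → Knoll: 16+15+12+13 = 56
The minimum is 32.
One optimal route: Knoll → Quarry → Fenby → Maris → Knoll (or its reverse).

32 min — the shortest possible round trip.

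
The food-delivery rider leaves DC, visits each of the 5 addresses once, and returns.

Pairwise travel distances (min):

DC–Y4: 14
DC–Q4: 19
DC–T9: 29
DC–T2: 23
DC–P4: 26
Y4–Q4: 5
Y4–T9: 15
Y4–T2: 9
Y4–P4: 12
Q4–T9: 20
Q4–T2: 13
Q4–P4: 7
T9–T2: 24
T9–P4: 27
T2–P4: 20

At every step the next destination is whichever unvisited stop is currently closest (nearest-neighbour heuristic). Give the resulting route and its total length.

99 min along DC → Y4 → Q4 → P4 → T2 → T9 → DC.

DC → [Y4:14 / Q4:19 / T2:23 / P4:26 / T9:29] → Y4 (14)
Y4 → [Q4:5 / T2:9 / P4:12 / T9:15] → Q4 (5)
Q4 → [P4:7 / T2:13 / T9:20] → P4 (7)
P4 → [T2:20 / T9:27] → T2 (20)
T2 → [T9:24] → T9 (24)
Return T9→DC: 29.
Total = 14 + 5 + 7 + 20 + 24 + 29 = 99.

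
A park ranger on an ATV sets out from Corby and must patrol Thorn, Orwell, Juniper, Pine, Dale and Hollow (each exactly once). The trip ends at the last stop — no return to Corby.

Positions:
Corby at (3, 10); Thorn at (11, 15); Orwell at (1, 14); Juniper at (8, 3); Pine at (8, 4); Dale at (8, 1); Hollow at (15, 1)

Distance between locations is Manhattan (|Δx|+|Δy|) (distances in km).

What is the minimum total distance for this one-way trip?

41 km — the minimum one-way total.

There are 6! = 720 possible orderings.
Corby → Thorn → Orwell → Juniper → Pine → Dale → Hollow: 13+11+18+1+3+7 = 53
Corby → Thorn → Orwell → Juniper → Pine → Hollow → Dale: 13+11+18+1+10+7 = 60
Corby → Thorn → Orwell → Juniper → Dale → Pine → Hollow: 13+11+18+2+3+10 = 57
Corby → Thorn → Orwell → Juniper → Dale → Hollow → Pine: 13+11+18+2+7+10 = 61
Corby → Thorn → Orwell → Juniper → Hollow → Pine → Dale: 13+11+18+9+10+3 = 64
Corby → Thorn → Orwell → Juniper → Hollow → Dale → Pine: 13+11+18+9+7+3 = 61
Corby → Thorn → Orwell → Pine → Juniper → Dale → Hollow: 13+11+17+1+2+7 = 51
Corby → Thorn → Orwell → Pine → Juniper → Hollow → Dale: 13+11+17+1+9+7 = 58
… (712 more)
Corby → Orwell → Thorn → Pine → Juniper → Dale → Hollow: 6+11+14+1+2+7 = 41  ← best
The minimum is 41.
One shortest path: Corby → Orwell → Thorn → Pine → Juniper → Dale → Hollow.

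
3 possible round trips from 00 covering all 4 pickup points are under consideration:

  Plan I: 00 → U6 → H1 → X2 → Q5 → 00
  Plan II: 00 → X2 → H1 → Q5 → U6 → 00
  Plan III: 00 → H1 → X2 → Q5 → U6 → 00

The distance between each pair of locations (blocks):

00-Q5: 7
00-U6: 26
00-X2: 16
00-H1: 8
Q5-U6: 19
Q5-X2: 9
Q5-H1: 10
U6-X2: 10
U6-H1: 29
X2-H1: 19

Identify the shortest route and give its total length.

Plan I: 26 + 29 + 19 + 9 + 7 = 90
Plan II: 16 + 19 + 10 + 19 + 26 = 90
Plan III: 8 + 19 + 9 + 19 + 26 = 81

81 blocks — Plan III is the shortest.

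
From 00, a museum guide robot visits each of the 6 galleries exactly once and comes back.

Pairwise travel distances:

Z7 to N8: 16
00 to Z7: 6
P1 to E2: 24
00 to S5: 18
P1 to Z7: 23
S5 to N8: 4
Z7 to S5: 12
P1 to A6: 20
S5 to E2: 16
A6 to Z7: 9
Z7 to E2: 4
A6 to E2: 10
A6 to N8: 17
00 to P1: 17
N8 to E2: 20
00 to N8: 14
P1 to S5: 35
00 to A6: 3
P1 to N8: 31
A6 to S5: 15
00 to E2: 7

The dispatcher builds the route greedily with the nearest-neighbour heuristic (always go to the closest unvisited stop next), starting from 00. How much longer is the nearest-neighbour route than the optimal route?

The nearest-neighbour route is 3 longer than optimal.

00: A6=3, Z7=6, E2=7, N8=14, P1=17, S5=18 ⇒ A6
A6: Z7=9, E2=10, S5=15, N8=17, P1=20 ⇒ Z7
Z7: E2=4, S5=12, N8=16, P1=23 ⇒ E2
E2: S5=16, N8=20, P1=24 ⇒ S5
S5: N8=4, P1=35 ⇒ N8
N8: P1=31 ⇒ P1
NN route 00 → A6 → Z7 → E2 → S5 → N8 → P1 → 00 costs 84.
Optimal: 00 → P1 → A6 → N8 → S5 → Z7 → E2 → 00 costs 81 (by enumerating all 360 distinct tours).
Excess = 84 − 81 = 3.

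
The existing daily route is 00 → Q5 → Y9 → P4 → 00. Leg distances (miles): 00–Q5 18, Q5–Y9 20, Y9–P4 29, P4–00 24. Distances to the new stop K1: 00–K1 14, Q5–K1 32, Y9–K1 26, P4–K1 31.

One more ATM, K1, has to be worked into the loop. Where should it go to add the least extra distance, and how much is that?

Insertion cost between consecutive stops i–j is d(i,K1) + d(K1,j) − d(i,j):
  between 00 and Q5: 14 + 32 − 18 = 28
  between Q5 and Y9: 32 + 26 − 20 = 38
  between Y9 and P4: 26 + 31 − 29 = 28
  between P4 and 00: 31 + 14 − 24 = 21
Cheapest insertion is between P4 and 00, adding 21.
New total = 91 + 21 = 112.

+21 miles — insert K1 between P4 and 00.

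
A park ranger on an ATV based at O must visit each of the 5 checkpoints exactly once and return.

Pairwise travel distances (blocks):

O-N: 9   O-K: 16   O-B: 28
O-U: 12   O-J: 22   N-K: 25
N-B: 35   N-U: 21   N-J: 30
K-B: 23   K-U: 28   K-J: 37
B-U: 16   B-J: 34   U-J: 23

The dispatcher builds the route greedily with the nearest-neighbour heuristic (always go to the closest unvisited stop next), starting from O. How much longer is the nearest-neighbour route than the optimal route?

The nearest-neighbour route is 11 blocks longer than optimal.

O: N=9, U=12, K=16, J=22, B=28 ⇒ N
N: U=21, K=25, J=30, B=35 ⇒ U
U: B=16, J=23, K=28 ⇒ B
B: K=23, J=34 ⇒ K
K: J=37 ⇒ J
NN route O → N → U → B → K → J → O costs 128.
Optimal: O → N → J → U → B → K → O costs 117 (by enumerating all 60 distinct tours).
Excess = 128 − 117 = 11.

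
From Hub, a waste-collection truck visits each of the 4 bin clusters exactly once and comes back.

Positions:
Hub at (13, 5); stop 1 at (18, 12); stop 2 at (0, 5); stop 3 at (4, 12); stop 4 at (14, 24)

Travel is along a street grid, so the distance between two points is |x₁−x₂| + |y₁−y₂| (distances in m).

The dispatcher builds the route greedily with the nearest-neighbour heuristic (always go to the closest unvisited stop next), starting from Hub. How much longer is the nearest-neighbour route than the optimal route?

Excess over optimum: 16 m.

Hub: stop 1=12, stop 2=13, stop 3=16, stop 4=20 ⇒ stop 1
stop 1: stop 3=14, stop 4=16, stop 2=25 ⇒ stop 3
stop 3: stop 2=11, stop 4=22 ⇒ stop 2
stop 2: stop 4=33 ⇒ stop 4
NN route Hub → stop 1 → stop 3 → stop 2 → stop 4 → Hub costs 90.
Optimal: Hub → stop 1 → stop 4 → stop 3 → stop 2 → Hub costs 74 (by enumerating all 12 distinct tours).
Excess = 90 − 74 = 16.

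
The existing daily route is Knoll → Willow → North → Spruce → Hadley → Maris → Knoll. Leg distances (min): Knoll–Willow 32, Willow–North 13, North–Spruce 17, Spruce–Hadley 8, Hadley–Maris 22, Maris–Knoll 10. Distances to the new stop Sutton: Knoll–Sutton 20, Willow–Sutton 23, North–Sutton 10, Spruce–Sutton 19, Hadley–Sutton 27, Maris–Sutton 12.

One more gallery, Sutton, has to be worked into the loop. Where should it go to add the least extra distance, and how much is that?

Insertion cost between consecutive stops i–j is d(i,Sutton) + d(Sutton,j) − d(i,j):
  between Knoll and Willow: 20 + 23 − 32 = 11
  between Willow and North: 23 + 10 − 13 = 20
  between North and Spruce: 10 + 19 − 17 = 12
  between Spruce and Hadley: 19 + 27 − 8 = 38
  between Hadley and Maris: 27 + 12 − 22 = 17
  between Maris and Knoll: 12 + 20 − 10 = 22
Cheapest insertion is between Knoll and Willow, adding 11.
New total = 102 + 11 = 113.

+11 min — insert Sutton between Knoll and Willow.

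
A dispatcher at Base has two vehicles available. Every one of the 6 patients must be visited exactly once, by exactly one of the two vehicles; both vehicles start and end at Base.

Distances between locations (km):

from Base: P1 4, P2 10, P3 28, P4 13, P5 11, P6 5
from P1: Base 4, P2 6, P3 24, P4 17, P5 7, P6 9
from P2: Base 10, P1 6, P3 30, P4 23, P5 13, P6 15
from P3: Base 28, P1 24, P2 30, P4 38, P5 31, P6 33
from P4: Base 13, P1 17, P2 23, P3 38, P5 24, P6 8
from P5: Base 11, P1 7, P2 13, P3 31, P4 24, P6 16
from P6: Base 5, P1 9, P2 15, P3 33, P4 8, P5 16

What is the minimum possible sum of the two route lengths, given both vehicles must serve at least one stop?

Minimum combined distance: 108 km.

There are 2^5 − 1 = 31 ways to divide the 6 stops into two non-empty groups. For each, the best each vehicle can do is its own shortest tour through its group:
  {P1} + {P2, P3, P4, P5, P6}: 8 + 105 = 113
  {P2} + {P1, P3, P4, P5, P6}: 20 + 93 = 113
  {P1, P2} + {P3, P4, P5, P6}: 20 + 93 = 113
  {P3} + {P1, P2, P4, P5, P6}: 56 + 60 = 116
  {P1, P3} + {P2, P4, P5, P6}: 56 + 60 = 116
  {P2, P3} + {P1, P4, P5, P6}: 68 + 48 = 116
  … (31 splits in total)
  {P1, P2, P3, P5} + {P4, P6}: 82 + 26 = 108  ← best
Best: vehicle 1 Base → P1 → P2 → P3 → P5 → Base = 82; vehicle 2 Base → P4 → P6 → Base = 26; combined 108.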